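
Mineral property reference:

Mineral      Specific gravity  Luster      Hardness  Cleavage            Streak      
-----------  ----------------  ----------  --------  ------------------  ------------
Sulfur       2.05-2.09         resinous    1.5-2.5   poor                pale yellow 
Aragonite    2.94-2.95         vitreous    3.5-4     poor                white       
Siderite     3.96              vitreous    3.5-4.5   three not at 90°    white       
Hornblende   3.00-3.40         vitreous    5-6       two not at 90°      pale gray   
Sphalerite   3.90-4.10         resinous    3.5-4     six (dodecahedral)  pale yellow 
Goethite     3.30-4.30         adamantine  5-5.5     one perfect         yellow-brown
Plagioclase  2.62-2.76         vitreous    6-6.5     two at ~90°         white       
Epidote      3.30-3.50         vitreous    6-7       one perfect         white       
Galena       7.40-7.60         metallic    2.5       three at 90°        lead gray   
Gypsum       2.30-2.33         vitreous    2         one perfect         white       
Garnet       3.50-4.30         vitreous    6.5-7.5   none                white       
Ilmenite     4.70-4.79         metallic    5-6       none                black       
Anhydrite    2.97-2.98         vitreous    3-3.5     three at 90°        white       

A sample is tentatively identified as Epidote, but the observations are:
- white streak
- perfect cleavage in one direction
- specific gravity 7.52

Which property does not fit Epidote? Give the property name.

specific gravity

White streak: Epidote has white streak — matches.
Perfect cleavage in one direction: Epidote has cleavage one perfect — matches.
Specific gravity 7.52: Epidote has SG 3.30-3.50 — outside the reference range.
Everything matches except the specific gravity.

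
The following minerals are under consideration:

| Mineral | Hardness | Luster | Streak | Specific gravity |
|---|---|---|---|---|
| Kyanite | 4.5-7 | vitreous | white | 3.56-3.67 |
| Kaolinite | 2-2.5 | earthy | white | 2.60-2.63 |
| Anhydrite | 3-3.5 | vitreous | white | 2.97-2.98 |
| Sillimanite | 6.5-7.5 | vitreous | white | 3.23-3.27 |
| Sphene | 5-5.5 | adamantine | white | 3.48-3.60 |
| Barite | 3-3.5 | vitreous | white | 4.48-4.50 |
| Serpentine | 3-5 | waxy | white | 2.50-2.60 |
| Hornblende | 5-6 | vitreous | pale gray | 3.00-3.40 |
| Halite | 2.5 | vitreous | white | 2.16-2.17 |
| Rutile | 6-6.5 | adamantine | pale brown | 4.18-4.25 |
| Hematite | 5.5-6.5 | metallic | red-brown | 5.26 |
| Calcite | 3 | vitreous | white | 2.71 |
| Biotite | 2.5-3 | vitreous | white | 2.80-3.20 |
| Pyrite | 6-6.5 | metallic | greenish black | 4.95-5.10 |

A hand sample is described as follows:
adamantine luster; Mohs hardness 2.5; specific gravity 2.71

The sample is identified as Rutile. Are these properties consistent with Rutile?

Adamantine luster — fits Rutile (adamantine luster).
Mohs hardness 2.5 — Rutile has hardness 6-6.5; inconsistent.
Specific gravity 2.71 — Rutile has SG 4.18-4.25; inconsistent.
2 of the observed properties are inconsistent with Rutile.

Inconsistent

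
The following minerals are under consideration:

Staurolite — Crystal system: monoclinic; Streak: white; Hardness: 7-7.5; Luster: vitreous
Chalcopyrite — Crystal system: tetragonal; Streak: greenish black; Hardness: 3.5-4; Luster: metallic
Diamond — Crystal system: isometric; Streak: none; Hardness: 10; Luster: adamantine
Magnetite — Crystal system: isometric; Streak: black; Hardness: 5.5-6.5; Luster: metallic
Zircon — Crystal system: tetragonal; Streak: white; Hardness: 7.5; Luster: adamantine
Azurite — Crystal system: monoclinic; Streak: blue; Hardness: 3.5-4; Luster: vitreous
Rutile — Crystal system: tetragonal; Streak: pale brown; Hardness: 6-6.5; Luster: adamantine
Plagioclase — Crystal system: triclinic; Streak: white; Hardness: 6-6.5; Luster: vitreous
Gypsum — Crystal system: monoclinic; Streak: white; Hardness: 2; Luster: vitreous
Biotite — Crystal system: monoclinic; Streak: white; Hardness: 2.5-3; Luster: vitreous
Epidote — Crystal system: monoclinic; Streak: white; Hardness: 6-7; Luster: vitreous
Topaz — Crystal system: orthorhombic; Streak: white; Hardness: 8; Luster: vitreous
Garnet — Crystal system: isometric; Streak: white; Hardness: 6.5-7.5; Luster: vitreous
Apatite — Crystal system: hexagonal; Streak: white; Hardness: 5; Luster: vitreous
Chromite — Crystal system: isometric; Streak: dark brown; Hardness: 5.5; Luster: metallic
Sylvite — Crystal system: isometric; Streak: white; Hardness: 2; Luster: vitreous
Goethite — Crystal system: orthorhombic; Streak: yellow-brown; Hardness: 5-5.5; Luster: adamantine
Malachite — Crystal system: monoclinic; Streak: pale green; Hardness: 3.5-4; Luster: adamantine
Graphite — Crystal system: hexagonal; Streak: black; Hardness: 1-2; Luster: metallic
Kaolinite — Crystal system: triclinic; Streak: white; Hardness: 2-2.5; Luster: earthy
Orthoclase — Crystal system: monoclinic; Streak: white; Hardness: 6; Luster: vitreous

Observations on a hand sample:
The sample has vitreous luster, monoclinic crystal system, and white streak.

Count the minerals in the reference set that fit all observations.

5

Vitreous luster: narrows the field to Staurolite, Azurite, Plagioclase, Gypsum, Biotite, Epidote, Topaz, Garnet, Apatite, Sylvite, Orthoclase.
Monoclinic crystal system is inconsistent with Plagioclase, Topaz, Garnet, Apatite, Sylvite.
White streak is inconsistent with Azurite.
Remaining candidates: Biotite, Epidote, Gypsum, Orthoclase, Staurolite.
That is 5 minerals.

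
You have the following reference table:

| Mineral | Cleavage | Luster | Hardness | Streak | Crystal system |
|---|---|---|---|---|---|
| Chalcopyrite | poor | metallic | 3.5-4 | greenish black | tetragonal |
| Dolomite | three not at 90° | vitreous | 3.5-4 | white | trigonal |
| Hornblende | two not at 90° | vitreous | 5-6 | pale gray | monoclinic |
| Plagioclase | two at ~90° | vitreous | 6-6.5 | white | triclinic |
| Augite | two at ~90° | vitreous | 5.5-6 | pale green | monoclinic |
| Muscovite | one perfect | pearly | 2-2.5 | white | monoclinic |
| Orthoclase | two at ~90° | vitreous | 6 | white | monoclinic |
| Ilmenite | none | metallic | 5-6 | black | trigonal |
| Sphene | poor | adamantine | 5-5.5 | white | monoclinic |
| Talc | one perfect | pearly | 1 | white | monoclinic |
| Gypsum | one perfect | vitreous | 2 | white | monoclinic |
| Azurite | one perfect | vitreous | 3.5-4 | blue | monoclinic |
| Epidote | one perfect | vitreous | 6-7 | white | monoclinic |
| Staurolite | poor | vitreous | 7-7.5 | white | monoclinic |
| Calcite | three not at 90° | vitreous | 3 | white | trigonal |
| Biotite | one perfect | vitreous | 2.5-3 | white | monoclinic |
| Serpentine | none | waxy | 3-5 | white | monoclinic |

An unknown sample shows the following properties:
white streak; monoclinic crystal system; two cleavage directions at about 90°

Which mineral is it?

White streak is inconsistent with Chalcopyrite, Hornblende, Augite, Ilmenite, Azurite.
Monoclinic crystal system rules out Dolomite, Plagioclase, Calcite.
Two cleavage directions at about 90° — narrows the field to Orthoclase.
The only mineral consistent with every observation is Orthoclase.

Orthoclase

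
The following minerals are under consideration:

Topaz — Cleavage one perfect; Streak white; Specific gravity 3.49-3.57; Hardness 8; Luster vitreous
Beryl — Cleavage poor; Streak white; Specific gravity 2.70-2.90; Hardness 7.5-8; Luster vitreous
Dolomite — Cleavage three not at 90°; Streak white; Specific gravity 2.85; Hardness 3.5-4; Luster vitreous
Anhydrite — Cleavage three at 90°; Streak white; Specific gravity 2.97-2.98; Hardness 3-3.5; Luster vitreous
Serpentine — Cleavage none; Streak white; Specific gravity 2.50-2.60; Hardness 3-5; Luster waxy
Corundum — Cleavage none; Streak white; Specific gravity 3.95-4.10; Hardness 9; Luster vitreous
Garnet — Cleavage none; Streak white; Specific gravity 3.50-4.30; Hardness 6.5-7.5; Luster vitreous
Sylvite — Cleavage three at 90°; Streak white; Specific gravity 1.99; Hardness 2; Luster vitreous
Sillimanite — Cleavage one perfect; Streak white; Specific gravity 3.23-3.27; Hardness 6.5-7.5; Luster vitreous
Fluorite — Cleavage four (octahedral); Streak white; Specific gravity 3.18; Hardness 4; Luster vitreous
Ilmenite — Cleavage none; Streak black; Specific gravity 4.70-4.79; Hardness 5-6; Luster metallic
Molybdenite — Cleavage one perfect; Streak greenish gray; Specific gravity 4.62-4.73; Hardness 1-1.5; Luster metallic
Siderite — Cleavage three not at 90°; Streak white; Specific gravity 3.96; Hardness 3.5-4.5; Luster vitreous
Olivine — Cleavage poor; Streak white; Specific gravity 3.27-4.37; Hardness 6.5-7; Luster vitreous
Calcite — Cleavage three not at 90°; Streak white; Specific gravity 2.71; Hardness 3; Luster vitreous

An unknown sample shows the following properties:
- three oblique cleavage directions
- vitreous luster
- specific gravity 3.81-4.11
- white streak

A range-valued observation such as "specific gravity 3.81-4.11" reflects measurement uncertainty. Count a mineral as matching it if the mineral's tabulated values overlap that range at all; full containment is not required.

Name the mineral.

Three oblique cleavage directions: narrows the field to Dolomite, Siderite, Calcite.
Vitreous luster: no further eliminations.
Specific gravity 3.81-4.11: leaves Siderite.
White streak: every remaining candidate is consistent.
The only mineral consistent with every observation is Siderite.

Siderite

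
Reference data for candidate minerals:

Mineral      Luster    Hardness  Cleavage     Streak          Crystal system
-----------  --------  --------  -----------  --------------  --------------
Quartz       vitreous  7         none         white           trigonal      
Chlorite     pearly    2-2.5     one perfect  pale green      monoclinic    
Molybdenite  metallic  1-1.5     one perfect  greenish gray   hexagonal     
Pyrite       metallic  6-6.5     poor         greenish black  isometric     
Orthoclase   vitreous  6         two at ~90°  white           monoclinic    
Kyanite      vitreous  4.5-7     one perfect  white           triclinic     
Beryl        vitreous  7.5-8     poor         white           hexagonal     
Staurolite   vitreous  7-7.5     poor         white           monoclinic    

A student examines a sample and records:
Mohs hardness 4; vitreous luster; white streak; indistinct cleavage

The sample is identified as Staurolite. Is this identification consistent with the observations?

Mohs hardness 4 — Staurolite has hardness 7-7.5; which does not match.
Vitreous luster — consistent with Staurolite (vitreous luster).
White streak — consistent with Staurolite (white streak).
Indistinct cleavage — consistent with Staurolite (cleavage poor).
Staurolite is excluded by the hardness.

Inconsistent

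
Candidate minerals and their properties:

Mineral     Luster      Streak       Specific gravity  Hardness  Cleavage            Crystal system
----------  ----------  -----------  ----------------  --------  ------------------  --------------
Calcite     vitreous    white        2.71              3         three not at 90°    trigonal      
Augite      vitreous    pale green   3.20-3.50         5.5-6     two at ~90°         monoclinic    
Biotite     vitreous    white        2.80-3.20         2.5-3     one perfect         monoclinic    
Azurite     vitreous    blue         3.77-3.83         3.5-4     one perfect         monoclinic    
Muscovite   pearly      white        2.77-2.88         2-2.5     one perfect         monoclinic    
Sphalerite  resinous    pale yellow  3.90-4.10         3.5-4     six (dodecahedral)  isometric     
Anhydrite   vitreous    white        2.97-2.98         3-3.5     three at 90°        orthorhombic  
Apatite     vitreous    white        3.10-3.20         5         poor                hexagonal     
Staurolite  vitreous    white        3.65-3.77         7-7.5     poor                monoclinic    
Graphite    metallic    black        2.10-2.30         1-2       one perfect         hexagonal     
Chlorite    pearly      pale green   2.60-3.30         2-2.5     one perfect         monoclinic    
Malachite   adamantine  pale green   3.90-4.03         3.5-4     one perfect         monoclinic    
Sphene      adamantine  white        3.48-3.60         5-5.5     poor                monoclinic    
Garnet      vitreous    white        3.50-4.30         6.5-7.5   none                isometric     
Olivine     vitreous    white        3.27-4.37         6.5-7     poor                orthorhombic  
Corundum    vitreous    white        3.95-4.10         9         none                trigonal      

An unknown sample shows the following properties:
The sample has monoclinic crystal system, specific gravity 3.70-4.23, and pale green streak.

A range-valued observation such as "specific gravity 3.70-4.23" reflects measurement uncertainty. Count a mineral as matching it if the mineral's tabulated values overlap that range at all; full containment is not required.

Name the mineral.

Monoclinic crystal system — Augite, Biotite, Azurite, Muscovite, Staurolite, Chlorite, Malachite, Sphene remain.
Specific gravity 3.70-4.23 — Azurite, Staurolite, Malachite remain.
Pale green streak — Malachite remains.
Malachite is the sole remaining match.

Malachite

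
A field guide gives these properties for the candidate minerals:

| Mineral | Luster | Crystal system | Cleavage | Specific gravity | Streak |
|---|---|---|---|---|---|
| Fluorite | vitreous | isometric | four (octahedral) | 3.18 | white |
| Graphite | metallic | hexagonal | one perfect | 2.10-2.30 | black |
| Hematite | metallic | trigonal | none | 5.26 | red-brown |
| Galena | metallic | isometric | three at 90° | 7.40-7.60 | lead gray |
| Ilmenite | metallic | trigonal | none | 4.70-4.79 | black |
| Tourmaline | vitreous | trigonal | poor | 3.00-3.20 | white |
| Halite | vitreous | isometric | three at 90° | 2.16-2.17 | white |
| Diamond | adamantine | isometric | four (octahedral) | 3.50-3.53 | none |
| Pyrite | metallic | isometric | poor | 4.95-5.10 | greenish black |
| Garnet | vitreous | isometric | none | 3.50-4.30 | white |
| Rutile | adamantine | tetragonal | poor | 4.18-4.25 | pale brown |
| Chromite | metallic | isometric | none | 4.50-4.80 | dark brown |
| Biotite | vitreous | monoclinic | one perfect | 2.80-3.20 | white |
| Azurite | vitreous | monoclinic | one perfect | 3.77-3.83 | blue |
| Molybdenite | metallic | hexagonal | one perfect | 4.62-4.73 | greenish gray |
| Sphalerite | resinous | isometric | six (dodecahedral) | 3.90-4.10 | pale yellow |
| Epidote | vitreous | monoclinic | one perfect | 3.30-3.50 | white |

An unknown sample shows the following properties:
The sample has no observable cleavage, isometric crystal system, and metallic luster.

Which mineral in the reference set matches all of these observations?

No observable cleavage: Hematite, Ilmenite, Garnet, Chromite remain.
Isometric crystal system eliminates Hematite, Ilmenite.
Metallic luster excludes Garnet.
The only mineral consistent with every observation is Chromite.

Chromite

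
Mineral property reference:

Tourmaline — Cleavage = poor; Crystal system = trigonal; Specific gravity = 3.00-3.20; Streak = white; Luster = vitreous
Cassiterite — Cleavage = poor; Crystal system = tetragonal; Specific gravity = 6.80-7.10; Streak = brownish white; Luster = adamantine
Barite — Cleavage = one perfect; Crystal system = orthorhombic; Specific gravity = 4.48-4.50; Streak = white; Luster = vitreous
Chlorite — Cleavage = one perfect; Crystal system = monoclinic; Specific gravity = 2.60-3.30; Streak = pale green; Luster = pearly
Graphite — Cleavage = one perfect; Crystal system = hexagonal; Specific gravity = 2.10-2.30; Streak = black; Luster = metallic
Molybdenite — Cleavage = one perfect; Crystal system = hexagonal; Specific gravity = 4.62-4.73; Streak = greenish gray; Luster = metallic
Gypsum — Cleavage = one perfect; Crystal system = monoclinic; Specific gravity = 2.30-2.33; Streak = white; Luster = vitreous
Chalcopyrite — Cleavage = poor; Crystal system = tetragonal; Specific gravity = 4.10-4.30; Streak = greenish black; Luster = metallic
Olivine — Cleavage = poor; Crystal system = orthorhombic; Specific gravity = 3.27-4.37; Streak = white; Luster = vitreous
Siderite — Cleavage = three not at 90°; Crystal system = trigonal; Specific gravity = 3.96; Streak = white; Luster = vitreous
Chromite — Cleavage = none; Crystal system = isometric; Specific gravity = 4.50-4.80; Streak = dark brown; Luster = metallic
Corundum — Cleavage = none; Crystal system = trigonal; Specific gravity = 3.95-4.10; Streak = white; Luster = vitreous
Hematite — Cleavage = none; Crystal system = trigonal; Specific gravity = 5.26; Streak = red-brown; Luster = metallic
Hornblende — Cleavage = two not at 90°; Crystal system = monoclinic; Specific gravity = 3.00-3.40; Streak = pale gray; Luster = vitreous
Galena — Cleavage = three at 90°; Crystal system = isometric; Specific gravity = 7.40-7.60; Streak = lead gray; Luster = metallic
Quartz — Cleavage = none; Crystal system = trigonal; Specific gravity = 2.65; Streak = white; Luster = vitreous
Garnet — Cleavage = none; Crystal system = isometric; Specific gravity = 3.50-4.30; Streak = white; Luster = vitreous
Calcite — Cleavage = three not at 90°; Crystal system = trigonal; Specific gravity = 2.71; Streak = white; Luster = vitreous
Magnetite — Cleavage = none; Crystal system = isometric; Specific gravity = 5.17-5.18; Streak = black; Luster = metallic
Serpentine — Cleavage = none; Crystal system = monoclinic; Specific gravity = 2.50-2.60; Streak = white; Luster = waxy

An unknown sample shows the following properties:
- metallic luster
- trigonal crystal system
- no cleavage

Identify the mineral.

Metallic luster: leaves Graphite, Molybdenite, Chalcopyrite, Chromite, Hematite, Galena, Magnetite.
Trigonal crystal system: only Hematite remains.
No cleavage: consistent with all remaining minerals.
The only mineral consistent with every observation is Hematite.

Hematite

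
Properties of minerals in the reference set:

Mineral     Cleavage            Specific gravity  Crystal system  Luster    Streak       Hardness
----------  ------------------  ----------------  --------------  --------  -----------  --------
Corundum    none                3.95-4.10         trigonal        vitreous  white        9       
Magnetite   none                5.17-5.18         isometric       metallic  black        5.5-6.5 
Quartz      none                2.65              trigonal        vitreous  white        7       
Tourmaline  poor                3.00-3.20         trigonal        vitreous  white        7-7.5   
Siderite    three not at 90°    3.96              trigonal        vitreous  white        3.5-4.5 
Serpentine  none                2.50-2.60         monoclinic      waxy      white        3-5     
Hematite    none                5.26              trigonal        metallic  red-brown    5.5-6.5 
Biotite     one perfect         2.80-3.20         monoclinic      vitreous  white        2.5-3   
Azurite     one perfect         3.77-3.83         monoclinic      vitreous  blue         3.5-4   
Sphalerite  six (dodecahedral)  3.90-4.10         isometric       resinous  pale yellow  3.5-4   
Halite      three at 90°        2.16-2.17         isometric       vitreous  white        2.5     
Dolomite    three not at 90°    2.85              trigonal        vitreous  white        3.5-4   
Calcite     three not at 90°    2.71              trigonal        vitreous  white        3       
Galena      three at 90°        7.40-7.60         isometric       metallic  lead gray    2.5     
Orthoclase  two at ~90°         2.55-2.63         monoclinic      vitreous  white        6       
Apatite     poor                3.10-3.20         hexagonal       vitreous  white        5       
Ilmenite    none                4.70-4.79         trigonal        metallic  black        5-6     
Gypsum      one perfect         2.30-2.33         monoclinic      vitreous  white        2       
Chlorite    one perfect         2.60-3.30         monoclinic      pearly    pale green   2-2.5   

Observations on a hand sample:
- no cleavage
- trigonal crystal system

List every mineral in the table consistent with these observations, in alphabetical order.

Corundum, Hematite, Ilmenite, Quartz

No cleavage — leaves Corundum, Magnetite, Quartz, Serpentine, Hematite, Ilmenite.
Trigonal crystal system eliminates Magnetite, Serpentine.
Remaining candidates: Corundum, Hematite, Ilmenite, Quartz.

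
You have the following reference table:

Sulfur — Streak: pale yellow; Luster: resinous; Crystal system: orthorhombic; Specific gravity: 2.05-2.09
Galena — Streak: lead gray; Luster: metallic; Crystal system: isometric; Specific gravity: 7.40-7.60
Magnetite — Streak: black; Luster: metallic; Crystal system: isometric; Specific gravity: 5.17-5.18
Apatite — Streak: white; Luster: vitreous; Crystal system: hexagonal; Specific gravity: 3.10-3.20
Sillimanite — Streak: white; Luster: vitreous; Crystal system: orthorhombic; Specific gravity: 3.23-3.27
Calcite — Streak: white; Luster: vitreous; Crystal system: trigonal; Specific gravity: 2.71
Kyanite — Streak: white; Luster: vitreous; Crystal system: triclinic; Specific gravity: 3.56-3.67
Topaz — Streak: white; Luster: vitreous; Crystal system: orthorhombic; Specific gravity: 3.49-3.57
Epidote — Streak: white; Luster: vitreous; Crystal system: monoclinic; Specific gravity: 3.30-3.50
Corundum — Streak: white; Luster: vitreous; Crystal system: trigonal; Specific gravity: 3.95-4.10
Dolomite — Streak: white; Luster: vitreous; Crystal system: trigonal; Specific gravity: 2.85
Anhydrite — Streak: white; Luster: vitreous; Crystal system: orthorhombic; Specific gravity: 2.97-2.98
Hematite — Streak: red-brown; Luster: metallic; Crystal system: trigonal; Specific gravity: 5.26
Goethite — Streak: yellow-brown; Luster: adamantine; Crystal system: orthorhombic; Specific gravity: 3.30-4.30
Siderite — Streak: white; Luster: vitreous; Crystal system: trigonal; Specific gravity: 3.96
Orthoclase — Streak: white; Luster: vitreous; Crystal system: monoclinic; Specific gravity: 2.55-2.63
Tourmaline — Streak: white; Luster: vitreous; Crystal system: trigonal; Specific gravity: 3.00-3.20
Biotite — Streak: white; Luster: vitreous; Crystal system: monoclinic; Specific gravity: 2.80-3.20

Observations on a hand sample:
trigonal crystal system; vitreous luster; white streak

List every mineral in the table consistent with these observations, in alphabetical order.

Trigonal crystal system: only Calcite, Corundum, Dolomite, Hematite, Siderite, Tourmaline remain.
Vitreous luster eliminates Hematite.
White streak: no further eliminations.
The minerals that satisfy all observations are Calcite, Corundum, Dolomite, Siderite, Tourmaline.

Calcite, Corundum, Dolomite, Siderite, Tourmaline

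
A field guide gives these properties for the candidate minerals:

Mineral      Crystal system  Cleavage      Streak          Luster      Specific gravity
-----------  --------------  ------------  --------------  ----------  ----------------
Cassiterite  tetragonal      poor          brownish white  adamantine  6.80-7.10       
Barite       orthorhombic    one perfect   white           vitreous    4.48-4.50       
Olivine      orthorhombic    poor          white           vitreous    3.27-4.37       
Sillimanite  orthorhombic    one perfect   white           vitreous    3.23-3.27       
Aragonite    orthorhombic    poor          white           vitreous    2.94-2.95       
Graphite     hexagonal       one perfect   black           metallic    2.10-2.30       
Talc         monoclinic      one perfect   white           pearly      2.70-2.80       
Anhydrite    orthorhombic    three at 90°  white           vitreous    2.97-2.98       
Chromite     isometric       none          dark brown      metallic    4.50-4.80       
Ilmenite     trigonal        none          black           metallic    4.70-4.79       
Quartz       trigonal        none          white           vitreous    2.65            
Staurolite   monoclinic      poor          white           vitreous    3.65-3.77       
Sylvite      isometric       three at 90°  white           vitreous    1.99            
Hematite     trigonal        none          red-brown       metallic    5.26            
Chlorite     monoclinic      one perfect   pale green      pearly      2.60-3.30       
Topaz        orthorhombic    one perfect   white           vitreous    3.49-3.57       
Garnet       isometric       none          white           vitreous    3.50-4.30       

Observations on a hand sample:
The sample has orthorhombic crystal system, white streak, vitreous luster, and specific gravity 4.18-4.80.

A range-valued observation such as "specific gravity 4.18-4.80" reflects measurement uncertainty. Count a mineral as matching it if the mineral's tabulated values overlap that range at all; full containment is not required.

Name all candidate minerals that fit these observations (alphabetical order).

Orthorhombic crystal system — narrows the field to Barite, Olivine, Sillimanite, Aragonite, Anhydrite, Topaz.
White streak — every remaining candidate is consistent.
Vitreous luster — consistent with all remaining minerals.
Specific gravity 4.18-4.80 — Barite, Olivine remain.
Remaining candidates: Barite, Olivine.

Barite, Olivine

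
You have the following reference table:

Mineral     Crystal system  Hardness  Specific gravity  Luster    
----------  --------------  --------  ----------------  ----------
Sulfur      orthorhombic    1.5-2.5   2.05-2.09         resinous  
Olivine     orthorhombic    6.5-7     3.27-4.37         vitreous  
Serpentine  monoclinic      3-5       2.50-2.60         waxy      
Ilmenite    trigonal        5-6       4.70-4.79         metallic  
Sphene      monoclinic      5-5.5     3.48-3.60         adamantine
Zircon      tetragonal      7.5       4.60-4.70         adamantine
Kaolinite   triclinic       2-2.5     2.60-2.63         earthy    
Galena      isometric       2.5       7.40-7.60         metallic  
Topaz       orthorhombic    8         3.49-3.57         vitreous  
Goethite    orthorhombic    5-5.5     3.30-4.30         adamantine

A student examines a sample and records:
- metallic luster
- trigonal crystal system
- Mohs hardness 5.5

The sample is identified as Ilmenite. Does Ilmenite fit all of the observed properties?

Metallic luster — is consistent with Ilmenite (metallic luster).
Trigonal crystal system — is consistent with Ilmenite (trigonal system).
Mohs hardness 5.5 — is consistent with Ilmenite (hardness 5-6).
Every observed property is compatible with the reference values for Ilmenite.

Consistent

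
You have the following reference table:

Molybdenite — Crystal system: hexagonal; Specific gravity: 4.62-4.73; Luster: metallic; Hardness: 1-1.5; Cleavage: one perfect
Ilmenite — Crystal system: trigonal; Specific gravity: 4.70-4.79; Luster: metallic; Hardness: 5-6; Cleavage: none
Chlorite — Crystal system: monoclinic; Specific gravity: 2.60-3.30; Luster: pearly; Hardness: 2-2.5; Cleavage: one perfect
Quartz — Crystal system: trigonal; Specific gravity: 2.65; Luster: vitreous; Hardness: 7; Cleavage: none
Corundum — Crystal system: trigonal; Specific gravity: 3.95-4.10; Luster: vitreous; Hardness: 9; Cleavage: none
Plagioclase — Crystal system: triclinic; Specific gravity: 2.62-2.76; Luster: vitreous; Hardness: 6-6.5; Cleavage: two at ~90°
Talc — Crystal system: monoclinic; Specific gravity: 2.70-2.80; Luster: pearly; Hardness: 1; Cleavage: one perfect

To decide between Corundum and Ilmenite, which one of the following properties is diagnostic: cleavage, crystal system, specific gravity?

Cleavage: both none — identical.
Crystal system: both trigonal — identical.
Specific gravity: Corundum 3.95-4.10, Ilmenite 4.70-4.79 — these differ.
Only specific gravity differs between Corundum and Ilmenite among the listed tests.

specific gravity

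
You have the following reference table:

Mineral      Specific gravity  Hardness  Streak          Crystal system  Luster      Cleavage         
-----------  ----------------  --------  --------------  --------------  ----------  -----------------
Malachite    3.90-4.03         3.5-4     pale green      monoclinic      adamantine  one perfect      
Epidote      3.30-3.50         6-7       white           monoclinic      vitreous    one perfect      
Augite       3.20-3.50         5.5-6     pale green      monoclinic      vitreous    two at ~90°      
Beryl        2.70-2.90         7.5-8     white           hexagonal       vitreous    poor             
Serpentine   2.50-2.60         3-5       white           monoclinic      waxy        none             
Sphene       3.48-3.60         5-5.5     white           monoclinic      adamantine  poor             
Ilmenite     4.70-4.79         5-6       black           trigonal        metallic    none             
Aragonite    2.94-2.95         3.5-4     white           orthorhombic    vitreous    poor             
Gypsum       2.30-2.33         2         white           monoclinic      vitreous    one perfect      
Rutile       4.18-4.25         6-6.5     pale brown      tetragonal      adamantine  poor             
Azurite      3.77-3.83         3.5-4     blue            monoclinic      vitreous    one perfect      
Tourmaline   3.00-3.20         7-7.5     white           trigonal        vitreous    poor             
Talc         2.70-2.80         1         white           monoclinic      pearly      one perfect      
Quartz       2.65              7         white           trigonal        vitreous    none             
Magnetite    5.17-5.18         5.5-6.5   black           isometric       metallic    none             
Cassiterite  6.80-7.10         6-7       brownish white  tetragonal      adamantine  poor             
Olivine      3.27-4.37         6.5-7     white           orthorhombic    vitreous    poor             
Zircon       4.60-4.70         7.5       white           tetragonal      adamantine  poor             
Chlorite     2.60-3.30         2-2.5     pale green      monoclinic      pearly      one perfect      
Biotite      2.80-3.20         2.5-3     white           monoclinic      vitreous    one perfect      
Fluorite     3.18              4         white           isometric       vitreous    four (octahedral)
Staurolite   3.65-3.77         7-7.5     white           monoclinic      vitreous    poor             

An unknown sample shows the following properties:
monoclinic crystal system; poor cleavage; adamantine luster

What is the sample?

Sphene

Monoclinic crystal system: Malachite, Epidote, Augite, Serpentine, Sphene, Gypsum, Azurite, Talc, Chlorite, Biotite, Staurolite remain.
Poor cleavage: only Sphene, Staurolite remain.
Adamantine luster rules out Staurolite.
Sphene is the sole remaining match.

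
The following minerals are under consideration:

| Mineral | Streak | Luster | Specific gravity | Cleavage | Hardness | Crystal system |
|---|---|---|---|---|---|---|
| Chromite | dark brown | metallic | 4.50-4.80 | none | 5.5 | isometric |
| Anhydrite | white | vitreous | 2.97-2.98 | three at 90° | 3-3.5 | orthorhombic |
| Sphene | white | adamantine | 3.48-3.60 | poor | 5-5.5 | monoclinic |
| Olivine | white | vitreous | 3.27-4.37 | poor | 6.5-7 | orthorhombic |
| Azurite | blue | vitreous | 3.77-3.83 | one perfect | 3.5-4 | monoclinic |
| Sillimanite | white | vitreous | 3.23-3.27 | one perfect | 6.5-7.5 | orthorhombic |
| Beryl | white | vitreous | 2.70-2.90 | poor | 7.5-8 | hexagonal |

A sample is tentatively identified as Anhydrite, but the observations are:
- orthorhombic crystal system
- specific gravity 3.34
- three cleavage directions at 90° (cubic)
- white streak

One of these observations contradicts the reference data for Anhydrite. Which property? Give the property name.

Orthorhombic crystal system: Anhydrite has orthorhombic system — consistent.
Specific gravity 3.34: Anhydrite has SG 2.97-2.98 — outside the reference range.
Three cleavage directions at 90° (cubic): Anhydrite has cleavage three at 90° — consistent.
White streak: Anhydrite has white streak — consistent.
Only the specific gravity is inconsistent.

specific gravity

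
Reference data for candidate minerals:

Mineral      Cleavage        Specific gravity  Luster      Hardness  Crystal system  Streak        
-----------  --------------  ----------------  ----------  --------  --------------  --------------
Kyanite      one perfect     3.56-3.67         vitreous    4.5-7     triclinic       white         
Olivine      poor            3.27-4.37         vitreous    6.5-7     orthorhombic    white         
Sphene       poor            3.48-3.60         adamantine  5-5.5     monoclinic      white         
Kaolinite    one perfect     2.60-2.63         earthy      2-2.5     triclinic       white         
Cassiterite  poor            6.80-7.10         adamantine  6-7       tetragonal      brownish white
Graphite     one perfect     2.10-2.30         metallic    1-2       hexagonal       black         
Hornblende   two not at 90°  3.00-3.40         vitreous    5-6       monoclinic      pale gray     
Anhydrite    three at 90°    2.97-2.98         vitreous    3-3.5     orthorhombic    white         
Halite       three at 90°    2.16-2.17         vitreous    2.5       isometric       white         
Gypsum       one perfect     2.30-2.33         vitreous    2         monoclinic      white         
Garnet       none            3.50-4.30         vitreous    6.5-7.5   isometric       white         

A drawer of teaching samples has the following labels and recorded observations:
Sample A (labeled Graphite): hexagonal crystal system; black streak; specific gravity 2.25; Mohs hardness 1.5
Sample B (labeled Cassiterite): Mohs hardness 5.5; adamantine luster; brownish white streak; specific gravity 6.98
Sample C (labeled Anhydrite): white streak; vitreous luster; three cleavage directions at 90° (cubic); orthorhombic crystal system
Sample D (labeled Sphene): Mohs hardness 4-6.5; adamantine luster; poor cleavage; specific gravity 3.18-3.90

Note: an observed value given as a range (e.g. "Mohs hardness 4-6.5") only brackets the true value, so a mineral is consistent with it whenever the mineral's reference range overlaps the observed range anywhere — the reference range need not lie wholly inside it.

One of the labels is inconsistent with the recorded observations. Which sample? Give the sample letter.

Sample A: all recorded properties match Graphite.
Sample B: Cassiterite has hardness 6-7, but the record shows Mohs hardness 5.5 — this label is wrong.
Sample C: all recorded properties match Anhydrite.
Sample D: all recorded properties match Sphene.
Sample B is the mislabeled one.

B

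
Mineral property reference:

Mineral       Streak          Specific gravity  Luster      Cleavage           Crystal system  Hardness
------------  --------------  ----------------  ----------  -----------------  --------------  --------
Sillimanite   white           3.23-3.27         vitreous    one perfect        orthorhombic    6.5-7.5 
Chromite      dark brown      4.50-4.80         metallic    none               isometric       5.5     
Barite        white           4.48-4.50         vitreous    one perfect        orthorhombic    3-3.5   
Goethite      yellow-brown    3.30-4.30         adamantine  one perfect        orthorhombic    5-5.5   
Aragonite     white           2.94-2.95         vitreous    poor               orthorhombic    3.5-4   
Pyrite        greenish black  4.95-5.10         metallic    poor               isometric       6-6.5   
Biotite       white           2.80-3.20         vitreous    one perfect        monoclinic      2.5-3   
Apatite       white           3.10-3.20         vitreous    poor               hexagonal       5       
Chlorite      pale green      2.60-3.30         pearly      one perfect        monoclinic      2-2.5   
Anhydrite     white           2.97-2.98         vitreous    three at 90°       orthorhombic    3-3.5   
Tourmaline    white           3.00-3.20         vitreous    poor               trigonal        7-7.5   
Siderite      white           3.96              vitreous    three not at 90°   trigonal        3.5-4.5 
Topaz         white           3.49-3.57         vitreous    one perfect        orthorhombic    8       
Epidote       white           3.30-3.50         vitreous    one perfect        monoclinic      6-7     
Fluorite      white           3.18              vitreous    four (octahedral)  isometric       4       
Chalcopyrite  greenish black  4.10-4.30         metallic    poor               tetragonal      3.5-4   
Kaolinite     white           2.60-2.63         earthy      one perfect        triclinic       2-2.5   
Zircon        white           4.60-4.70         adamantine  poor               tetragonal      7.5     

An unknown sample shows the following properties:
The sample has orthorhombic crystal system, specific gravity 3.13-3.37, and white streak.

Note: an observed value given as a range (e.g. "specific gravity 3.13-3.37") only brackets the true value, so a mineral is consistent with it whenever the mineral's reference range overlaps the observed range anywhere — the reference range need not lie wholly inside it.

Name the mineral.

Orthorhombic crystal system: Sillimanite, Barite, Goethite, Aragonite, Anhydrite, Topaz remain.
Specific gravity 3.13-3.37: narrows the field to Sillimanite, Goethite.
White streak eliminates Goethite.
The only mineral consistent with every observation is Sillimanite.

Sillimanite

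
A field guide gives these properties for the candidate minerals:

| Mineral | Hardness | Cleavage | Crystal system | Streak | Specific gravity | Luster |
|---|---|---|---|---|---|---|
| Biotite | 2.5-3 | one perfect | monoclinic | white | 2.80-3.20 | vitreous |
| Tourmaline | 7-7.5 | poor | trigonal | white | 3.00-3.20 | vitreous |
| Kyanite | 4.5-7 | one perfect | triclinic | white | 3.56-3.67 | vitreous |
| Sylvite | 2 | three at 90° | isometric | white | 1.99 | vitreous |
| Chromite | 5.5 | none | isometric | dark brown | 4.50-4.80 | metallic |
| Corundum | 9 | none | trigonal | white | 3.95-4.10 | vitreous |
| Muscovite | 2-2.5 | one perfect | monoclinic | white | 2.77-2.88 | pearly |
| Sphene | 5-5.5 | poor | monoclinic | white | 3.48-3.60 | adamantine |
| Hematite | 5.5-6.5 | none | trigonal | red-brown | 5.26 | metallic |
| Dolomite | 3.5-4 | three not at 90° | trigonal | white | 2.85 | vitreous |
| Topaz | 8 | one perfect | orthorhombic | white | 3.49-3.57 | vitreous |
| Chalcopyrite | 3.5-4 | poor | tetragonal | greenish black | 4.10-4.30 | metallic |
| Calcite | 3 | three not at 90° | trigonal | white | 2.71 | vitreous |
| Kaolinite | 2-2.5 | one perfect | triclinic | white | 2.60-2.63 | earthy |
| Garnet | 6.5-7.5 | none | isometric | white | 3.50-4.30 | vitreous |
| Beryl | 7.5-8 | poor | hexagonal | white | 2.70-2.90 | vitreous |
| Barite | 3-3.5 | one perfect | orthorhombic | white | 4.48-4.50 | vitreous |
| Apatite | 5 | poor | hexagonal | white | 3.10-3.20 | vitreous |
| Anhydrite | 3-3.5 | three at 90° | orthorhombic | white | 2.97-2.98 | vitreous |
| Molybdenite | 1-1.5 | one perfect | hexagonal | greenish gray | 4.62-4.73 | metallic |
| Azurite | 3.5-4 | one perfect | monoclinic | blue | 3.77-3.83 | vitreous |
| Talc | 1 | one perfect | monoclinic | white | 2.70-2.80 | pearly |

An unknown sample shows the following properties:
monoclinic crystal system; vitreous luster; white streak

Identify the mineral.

Biotite

Monoclinic crystal system: Biotite, Muscovite, Sphene, Azurite, Talc remain.
Vitreous luster: only Biotite, Azurite remain.
White streak excludes Azurite.
The only mineral consistent with every observation is Biotite.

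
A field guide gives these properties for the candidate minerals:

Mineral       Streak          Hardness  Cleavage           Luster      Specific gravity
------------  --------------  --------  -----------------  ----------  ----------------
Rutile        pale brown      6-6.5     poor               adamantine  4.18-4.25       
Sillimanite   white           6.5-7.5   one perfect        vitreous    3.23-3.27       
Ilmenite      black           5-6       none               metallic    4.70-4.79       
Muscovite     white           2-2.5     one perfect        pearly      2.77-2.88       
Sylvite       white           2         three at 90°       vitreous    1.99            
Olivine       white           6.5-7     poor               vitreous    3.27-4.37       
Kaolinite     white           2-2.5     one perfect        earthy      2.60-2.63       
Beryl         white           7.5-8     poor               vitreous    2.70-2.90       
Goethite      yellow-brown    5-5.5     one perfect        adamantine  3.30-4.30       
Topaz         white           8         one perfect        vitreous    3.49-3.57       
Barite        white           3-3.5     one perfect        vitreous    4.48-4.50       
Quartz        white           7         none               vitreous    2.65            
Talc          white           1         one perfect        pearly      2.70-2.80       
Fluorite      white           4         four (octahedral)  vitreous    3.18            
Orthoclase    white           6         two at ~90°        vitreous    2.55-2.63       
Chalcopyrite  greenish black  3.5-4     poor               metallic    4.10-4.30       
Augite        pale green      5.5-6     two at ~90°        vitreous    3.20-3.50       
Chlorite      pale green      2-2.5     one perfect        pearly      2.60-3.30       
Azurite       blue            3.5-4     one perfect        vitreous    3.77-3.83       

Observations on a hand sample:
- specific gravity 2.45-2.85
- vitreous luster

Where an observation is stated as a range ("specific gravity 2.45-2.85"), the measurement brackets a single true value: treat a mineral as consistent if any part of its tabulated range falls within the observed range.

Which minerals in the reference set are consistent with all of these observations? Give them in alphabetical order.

Specific gravity 2.45-2.85: only Muscovite, Kaolinite, Beryl, Quartz, Talc, Orthoclase, Chlorite remain.
Vitreous luster: leaves Beryl, Quartz, Orthoclase.
Remaining candidates: Beryl, Orthoclase, Quartz.

Beryl, Orthoclase, Quartz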